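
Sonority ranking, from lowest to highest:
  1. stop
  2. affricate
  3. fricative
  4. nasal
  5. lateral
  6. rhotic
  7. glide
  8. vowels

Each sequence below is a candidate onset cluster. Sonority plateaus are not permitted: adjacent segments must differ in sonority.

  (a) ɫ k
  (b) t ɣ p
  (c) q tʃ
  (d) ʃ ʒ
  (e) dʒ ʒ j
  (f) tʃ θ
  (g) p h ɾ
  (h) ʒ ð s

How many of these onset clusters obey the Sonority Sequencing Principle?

(a) sonority 5-1: ill-formed.
(b) sonority 1-3-1: ill-formed.
(c) sonority 1-2: well-formed.
(d) sonority 3-3: ill-formed.
(e) sonority 2-3-7: well-formed.
(f) sonority 2-3: well-formed.
(g) sonority 1-3-6: well-formed.
(h) sonority 3-3-3: ill-formed.

4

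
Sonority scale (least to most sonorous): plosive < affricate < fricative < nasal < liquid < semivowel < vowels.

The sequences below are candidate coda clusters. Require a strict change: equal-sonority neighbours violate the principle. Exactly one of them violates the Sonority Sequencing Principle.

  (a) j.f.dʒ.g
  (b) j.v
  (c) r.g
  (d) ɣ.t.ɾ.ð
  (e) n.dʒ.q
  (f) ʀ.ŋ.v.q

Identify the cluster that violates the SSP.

(a) 6-3-2-1 → obeys
(b) 6-3 → obeys
(c) 5-1 → obeys
(d) 3-1-5-3 → violates
(e) 4-2-1 → obeys
(f) 5-4-3-1 → obeys

d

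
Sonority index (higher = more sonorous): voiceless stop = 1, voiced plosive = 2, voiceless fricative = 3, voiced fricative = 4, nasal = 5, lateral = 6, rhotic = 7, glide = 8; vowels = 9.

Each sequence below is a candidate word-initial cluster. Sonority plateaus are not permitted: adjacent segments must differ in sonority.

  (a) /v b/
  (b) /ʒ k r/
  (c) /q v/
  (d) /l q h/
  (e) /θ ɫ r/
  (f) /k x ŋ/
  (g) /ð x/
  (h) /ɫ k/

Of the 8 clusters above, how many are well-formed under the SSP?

3

(a) 4-2 → violates
(b) 4-1-7 → violates
(c) 1-4 → obeys
(d) 6-1-3 → violates
(e) 3-6-7 → obeys
(f) 1-3-5 → obeys
(g) 4-3 → violates
(h) 6-1 → violates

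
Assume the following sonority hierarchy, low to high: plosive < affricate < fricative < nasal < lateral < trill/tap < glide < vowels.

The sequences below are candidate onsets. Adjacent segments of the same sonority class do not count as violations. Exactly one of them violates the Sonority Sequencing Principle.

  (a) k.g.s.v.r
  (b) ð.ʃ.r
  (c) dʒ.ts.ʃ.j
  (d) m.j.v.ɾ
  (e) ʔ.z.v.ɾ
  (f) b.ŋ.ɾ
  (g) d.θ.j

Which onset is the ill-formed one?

(a) sonority 1-1-3-3-6: well-formed.
(b) sonority 3-3-6: well-formed.
(c) sonority 2-2-3-7: well-formed.
(d) sonority 4-7-3-6: ill-formed.
(e) sonority 1-3-3-6: well-formed.
(f) sonority 1-4-6: well-formed.
(g) sonority 1-3-7: well-formed.

d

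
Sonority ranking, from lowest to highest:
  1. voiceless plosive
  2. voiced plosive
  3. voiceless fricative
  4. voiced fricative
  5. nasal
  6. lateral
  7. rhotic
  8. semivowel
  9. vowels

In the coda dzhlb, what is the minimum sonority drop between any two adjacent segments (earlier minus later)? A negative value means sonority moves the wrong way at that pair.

/d/: voiced plosive = 2.
/z/: voiced fricative = 4.
/h/: voiceless fricative = 3.
/l/: lateral = 6.
/b/: voiced plosive = 2.
/d/→/z/: change -2.
/z/→/h/: change +1.
/h/→/l/: change -3.
/l/→/b/: change +4.
Minimum = -3.

-3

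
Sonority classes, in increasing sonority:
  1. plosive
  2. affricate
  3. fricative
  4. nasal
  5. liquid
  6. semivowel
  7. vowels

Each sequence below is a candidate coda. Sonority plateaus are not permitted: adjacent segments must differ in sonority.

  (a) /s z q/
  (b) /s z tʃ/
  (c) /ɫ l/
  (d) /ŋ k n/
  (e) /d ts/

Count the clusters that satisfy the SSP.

(a) 3-3-1 → violates
(b) 3-3-2 → violates
(c) 5-5 → violates
(d) 4-1-4 → violates
(e) 1-2 → violates

0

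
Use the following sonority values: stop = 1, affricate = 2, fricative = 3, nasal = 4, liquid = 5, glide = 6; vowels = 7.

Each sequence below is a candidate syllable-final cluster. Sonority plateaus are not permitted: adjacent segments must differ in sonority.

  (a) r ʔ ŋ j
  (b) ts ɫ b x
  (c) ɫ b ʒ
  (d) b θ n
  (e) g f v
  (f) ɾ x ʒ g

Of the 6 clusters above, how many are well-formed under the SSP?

(a) sonority 5-1-4-6: ill-formed.
(b) sonority 2-5-1-3: ill-formed.
(c) sonority 5-1-3: ill-formed.
(d) sonority 1-3-4: ill-formed.
(e) sonority 1-3-3: ill-formed.
(f) sonority 5-3-3-1: ill-formed.

0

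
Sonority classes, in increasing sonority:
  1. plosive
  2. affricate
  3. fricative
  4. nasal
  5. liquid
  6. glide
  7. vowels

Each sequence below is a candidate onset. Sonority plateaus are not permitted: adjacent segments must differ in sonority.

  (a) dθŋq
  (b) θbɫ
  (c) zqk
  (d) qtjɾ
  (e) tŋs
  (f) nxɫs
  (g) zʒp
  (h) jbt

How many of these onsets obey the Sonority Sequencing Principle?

0

(a) dθŋq: profile 1-3-4-1 — violates.
(b) θbɫ: profile 3-1-5 — violates.
(c) zqk: profile 3-1-1 — violates.
(d) qtjɾ: profile 1-1-6-5 — violates.
(e) tŋs: profile 1-4-3 — violates.
(f) nxɫs: profile 4-3-5-3 — violates.
(g) zʒp: profile 3-3-1 — violates.
(h) jbt: profile 6-1-1 — violates.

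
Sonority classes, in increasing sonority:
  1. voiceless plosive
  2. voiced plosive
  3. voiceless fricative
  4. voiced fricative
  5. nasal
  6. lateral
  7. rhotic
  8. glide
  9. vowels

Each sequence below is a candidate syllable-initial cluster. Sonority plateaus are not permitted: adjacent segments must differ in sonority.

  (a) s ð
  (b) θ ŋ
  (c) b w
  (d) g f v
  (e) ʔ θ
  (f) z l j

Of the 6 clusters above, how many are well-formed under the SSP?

(a) 3-4 → obeys
(b) 3-5 → obeys
(c) 2-8 → obeys
(d) 2-3-4 → obeys
(e) 1-3 → obeys
(f) 4-6-8 → obeys

6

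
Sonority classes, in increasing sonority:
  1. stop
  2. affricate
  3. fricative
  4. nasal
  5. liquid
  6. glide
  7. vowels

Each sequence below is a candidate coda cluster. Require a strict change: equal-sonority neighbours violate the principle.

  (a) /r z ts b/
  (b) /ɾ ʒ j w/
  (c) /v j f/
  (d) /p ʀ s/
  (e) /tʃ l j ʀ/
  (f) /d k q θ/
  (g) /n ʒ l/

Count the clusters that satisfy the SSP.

(a) sonority 5-3-2-1: well-formed.
(b) sonority 5-3-6-6: ill-formed.
(c) sonority 3-6-3: ill-formed.
(d) sonority 1-5-3: ill-formed.
(e) sonority 2-5-6-5: ill-formed.
(f) sonority 1-1-1-3: ill-formed.
(g) sonority 4-3-5: ill-formed.

1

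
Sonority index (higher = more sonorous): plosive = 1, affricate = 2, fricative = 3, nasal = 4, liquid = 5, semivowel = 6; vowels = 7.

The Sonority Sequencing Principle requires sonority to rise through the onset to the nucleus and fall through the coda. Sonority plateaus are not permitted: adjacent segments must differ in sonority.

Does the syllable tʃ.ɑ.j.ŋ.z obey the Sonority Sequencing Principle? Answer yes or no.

yes

Onset: /tʃ/ is an affricate (sonority 2); then the nucleus /ɑ/ (sonority 7).
Onset profile 2-7 — rises to the nucleus.
Coda: /j/ is a semivowel (sonority 6), /ŋ/ is a nasal (sonority 4), /z/ is a fricative (sonority 3).
Coda profile 7-6-4-3 — falls from the nucleus.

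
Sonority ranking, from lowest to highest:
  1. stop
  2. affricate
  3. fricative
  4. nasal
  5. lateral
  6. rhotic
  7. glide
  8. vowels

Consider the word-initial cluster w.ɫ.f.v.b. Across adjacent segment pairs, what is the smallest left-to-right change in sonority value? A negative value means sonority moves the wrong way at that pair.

-2

/w/: glide = 7.
/ɫ/: lateral = 5.
/f/: fricative = 3.
/v/: fricative = 3.
/b/: stop = 1.
/w/→/ɫ/: change -2.
/ɫ/→/f/: change -2.
/f/→/v/: change +0.
/v/→/b/: change -2.
Minimum = -2.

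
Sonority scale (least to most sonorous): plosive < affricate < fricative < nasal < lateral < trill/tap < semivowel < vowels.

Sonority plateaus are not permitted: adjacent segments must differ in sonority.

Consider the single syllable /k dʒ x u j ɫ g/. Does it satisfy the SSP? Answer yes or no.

yes

Onset: /k/ is a plosive (sonority 1), /dʒ/ is an affricate (sonority 2), /x/ is a fricative (sonority 3); then the nucleus /u/ (sonority 8).
Onset profile 1-2-3-8 — rises to the nucleus.
Coda: /j/ is a semivowel (sonority 7), /ɫ/ is a lateral (sonority 5), /g/ is a plosive (sonority 1).
Coda profile 8-7-5-1 — falls from the nucleus.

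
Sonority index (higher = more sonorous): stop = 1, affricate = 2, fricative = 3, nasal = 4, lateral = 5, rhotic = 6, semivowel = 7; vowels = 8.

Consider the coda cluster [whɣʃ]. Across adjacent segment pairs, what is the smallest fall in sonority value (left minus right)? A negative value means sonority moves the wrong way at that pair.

/w/ is a semivowel (sonority 7).
/h/ is a fricative (sonority 3).
/ɣ/ is a fricative (sonority 3).
/ʃ/ is a fricative (sonority 3).
/w/→/h/: change +4.
/h/→/ɣ/: change +0.
/ɣ/→/ʃ/: change +0.
Minimum = 0.

0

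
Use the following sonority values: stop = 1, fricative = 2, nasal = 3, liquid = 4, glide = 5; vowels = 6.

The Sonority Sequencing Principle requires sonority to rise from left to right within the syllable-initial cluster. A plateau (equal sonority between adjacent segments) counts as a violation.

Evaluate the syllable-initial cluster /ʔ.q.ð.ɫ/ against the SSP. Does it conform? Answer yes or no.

no

/ʔ/: stop = 1.
/q/: stop = 1.
/ð/: fricative = 2.
/ɫ/: liquid = 4.
The profile is 1-1-2-4. Between /ʔ/ (1) and /q/ (1) sonority does not rise, so the cluster violates the SSP.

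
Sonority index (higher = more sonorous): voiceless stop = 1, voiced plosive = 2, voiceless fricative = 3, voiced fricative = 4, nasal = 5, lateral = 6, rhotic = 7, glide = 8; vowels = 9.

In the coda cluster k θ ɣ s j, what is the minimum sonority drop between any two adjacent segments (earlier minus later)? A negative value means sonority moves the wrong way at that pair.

-5

/k/ — voiceless stop, sonority 1.
/θ/ — voiceless fricative, sonority 3.
/ɣ/ — voiced fricative, sonority 4.
/s/ — voiceless fricative, sonority 3.
/j/ — glide, sonority 8.
/k/→/θ/: change -2.
/θ/→/ɣ/: change -1.
/ɣ/→/s/: change +1.
/s/→/j/: change -5.
Minimum = -5.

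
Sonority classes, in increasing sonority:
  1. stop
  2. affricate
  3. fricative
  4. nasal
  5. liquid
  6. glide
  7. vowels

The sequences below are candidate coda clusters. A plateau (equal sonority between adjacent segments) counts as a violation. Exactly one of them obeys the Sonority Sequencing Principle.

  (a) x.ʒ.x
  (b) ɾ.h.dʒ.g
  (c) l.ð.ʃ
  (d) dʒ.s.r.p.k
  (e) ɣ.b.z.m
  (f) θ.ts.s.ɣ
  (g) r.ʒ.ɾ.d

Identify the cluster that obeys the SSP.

b

(a) 3-3-3 → violates
(b) 5-3-2-1 → obeys
(c) 5-3-3 → violates
(d) 2-3-5-1-1 → violates
(e) 3-1-3-4 → violates
(f) 3-2-3-3 → violates
(g) 5-3-5-1 → violates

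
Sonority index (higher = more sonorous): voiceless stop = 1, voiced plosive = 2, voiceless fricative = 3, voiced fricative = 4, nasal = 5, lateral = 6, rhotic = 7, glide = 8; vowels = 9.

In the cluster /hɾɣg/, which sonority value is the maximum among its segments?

/h/ is a voiceless fricative (sonority 3).
/ɾ/ is a rhotic (sonority 7).
/ɣ/ is a voiced fricative (sonority 4).
/g/ is a voiced plosive (sonority 2).
The maximum is 7.

7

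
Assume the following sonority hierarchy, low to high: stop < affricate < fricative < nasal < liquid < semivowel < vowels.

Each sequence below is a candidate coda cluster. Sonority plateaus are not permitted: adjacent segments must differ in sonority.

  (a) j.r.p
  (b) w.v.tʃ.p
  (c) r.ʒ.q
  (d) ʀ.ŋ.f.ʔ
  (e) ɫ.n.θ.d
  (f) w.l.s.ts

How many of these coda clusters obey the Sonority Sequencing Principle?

(a) sonority 6-5-1: well-formed.
(b) sonority 6-3-2-1: well-formed.
(c) sonority 5-3-1: well-formed.
(d) sonority 5-4-3-1: well-formed.
(e) sonority 5-4-3-1: well-formed.
(f) sonority 6-5-3-2: well-formed.

6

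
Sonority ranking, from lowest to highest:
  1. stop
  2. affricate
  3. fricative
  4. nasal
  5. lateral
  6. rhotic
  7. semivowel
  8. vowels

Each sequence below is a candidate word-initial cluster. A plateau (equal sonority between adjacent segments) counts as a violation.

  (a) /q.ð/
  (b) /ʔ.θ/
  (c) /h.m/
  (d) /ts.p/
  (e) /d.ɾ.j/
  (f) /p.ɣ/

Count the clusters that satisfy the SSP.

5

(a) /q.ð/: profile 1-3 — obeys.
(b) /ʔ.θ/: profile 1-3 — obeys.
(c) /h.m/: profile 3-4 — obeys.
(d) /ts.p/: profile 2-1 — violates.
(e) /d.ɾ.j/: profile 1-6-7 — obeys.
(f) /p.ɣ/: profile 1-3 — obeys.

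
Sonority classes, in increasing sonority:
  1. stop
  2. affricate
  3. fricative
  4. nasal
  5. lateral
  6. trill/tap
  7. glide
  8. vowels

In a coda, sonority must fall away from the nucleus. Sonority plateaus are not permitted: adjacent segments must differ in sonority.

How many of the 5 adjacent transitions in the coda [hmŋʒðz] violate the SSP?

4

/h/ is a fricative (sonority 3).
/m/ is a nasal (sonority 4).
/ŋ/ is a nasal (sonority 4).
/ʒ/ is a fricative (sonority 3).
/ð/ is a fricative (sonority 3).
/z/ is a fricative (sonority 3).
/h/→/m/: 3→4 (does not fall) — violation.
/m/→/ŋ/: 4→4 (plateau) — violation.
/ŋ/→/ʒ/: 4→3 (falls) — ok.
/ʒ/→/ð/: 3→3 (plateau) — violation.
/ð/→/z/: 3→3 (plateau) — violation.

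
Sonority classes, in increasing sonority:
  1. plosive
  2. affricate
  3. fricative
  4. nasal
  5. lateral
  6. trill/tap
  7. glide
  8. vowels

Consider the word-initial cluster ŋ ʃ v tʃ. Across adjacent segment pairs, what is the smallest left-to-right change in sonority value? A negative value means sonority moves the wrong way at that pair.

/ŋ/: nasal = 4.
/ʃ/: fricative = 3.
/v/: fricative = 3.
/tʃ/: affricate = 2.
/ŋ/→/ʃ/: change -1.
/ʃ/→/v/: change +0.
/v/→/tʃ/: change -1.
Minimum = -1.

-1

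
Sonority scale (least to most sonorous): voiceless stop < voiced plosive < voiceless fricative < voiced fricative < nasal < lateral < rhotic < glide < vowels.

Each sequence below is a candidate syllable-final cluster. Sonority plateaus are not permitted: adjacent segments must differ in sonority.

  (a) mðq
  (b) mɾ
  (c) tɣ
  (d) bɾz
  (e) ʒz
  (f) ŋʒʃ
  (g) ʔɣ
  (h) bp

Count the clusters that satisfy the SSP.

3

(a) 5-4-1 → obeys
(b) 5-7 → violates
(c) 1-4 → violates
(d) 2-7-4 → violates
(e) 4-4 → violates
(f) 5-4-3 → obeys
(g) 1-4 → violates
(h) 2-1 → obeys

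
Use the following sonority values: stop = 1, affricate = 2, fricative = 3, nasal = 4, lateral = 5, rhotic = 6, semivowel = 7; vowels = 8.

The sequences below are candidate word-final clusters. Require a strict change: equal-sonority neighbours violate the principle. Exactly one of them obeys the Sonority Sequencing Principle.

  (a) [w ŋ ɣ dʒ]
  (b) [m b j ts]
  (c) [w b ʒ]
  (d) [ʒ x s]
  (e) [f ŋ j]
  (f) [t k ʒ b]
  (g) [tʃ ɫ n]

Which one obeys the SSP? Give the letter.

(a) 7-4-3-2 → obeys
(b) 4-1-7-2 → violates
(c) 7-1-3 → violates
(d) 3-3-3 → violates
(e) 3-4-7 → violates
(f) 1-1-3-1 → violates
(g) 2-5-4 → violates

a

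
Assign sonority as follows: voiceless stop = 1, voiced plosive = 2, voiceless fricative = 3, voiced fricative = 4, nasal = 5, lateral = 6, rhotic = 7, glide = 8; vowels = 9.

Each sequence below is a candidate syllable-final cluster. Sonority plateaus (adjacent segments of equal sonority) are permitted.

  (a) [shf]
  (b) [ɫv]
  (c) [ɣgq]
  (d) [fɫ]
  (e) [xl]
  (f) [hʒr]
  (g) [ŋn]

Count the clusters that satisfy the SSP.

(a) sonority 3-3-3: well-formed.
(b) sonority 6-4: well-formed.
(c) sonority 4-2-1: well-formed.
(d) sonority 3-6: ill-formed.
(e) sonority 3-6: ill-formed.
(f) sonority 3-4-7: ill-formed.
(g) sonority 5-5: well-formed.

4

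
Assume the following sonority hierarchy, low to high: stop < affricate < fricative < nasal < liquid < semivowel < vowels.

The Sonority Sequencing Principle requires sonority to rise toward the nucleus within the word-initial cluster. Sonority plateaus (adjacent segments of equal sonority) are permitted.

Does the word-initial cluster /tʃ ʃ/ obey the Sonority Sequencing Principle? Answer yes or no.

/tʃ/: affricate = 2.
/ʃ/: fricative = 3.
The profile 2-3 strictly rises, so the word-initial cluster satisfies the SSP.

yes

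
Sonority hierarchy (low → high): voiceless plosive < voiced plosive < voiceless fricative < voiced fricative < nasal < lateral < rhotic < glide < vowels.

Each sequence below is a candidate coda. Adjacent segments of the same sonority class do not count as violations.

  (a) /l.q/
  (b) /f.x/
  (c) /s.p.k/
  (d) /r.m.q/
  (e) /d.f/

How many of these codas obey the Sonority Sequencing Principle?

(a) /l.q/: profile 6-1 — obeys.
(b) /f.x/: profile 3-3 — obeys.
(c) /s.p.k/: profile 3-1-1 — obeys.
(d) /r.m.q/: profile 7-5-1 — obeys.
(e) /d.f/: profile 2-3 — violates.

4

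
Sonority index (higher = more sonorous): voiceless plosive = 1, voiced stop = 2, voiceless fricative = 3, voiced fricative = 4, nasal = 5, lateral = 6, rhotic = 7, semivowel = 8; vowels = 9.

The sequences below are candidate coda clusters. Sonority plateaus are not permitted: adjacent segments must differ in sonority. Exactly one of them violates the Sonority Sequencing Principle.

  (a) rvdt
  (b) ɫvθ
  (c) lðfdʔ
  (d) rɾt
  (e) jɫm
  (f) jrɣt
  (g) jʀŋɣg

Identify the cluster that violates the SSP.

d

(a) 7-4-2-1 → obeys
(b) 6-4-3 → obeys
(c) 6-4-3-2-1 → obeys
(d) 7-7-1 → violates
(e) 8-6-5 → obeys
(f) 8-7-4-1 → obeys
(g) 8-7-5-4-2 → obeys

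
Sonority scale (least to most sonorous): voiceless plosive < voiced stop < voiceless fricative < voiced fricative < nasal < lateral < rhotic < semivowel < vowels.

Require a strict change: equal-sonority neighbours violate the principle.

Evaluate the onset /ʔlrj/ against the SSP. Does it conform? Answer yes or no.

yes

/ʔ/ — voiceless plosive, sonority 1.
/l/ — lateral, sonority 6.
/r/ — rhotic, sonority 7.
/j/ — semivowel, sonority 8.
The profile 1-6-7-8 strictly rises, so the onset satisfies the SSP.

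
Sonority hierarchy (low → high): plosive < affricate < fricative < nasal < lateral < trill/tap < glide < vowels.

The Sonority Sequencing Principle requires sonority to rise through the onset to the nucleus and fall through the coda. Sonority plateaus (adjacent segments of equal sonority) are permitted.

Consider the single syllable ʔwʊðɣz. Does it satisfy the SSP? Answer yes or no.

Onset: /ʔ/ is a plosive (sonority 1), /w/ is a glide (sonority 7); then the nucleus /ʊ/ (sonority 8).
Onset profile 1-7-8 — rises to the nucleus.
Coda: /ð/ is a fricative (sonority 3), /ɣ/ is a fricative (sonority 3), /z/ is a fricative (sonority 3).
Coda profile 8-3-3-3 — falls from the nucleus.

yes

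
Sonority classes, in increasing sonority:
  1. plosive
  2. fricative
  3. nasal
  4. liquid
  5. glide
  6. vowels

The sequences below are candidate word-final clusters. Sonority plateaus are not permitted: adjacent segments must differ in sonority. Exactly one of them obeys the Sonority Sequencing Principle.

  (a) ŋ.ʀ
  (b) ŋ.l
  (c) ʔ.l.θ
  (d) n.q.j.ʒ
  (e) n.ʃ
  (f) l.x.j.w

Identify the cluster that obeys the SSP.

(a) ŋ.ʀ: profile 3-4 — violates.
(b) ŋ.l: profile 3-4 — violates.
(c) ʔ.l.θ: profile 1-4-2 — violates.
(d) n.q.j.ʒ: profile 3-1-5-2 — violates.
(e) n.ʃ: profile 3-2 — obeys.
(f) l.x.j.w: profile 4-2-5-5 — violates.

e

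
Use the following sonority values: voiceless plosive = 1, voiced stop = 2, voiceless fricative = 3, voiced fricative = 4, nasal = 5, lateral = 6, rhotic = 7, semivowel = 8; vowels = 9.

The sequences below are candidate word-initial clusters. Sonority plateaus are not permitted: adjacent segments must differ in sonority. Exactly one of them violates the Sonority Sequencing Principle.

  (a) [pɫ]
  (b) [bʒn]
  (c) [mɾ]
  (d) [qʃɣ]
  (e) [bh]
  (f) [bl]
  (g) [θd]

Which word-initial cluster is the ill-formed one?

g

(a) sonority 1-6: well-formed.
(b) sonority 2-4-5: well-formed.
(c) sonority 5-7: well-formed.
(d) sonority 1-3-4: well-formed.
(e) sonority 2-3: well-formed.
(f) sonority 2-6: well-formed.
(g) sonority 3-2: ill-formed.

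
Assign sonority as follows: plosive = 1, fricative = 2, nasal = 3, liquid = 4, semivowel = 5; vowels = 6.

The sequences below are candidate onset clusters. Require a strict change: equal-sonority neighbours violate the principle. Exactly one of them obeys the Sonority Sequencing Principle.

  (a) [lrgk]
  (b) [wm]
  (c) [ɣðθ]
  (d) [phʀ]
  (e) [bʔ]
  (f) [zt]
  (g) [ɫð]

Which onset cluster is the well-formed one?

(a) 4-4-1-1 → violates
(b) 5-3 → violates
(c) 2-2-2 → violates
(d) 1-2-4 → obeys
(e) 1-1 → violates
(f) 2-1 → violates
(g) 4-2 → violates

d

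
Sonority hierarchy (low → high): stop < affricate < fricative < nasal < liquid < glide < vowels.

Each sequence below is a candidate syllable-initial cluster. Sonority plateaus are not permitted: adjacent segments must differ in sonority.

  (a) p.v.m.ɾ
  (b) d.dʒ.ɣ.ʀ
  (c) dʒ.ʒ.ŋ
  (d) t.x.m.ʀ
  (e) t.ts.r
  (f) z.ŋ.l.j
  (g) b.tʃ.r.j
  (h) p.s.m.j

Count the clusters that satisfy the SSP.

(a) 1-3-4-5 → obeys
(b) 1-2-3-5 → obeys
(c) 2-3-4 → obeys
(d) 1-3-4-5 → obeys
(e) 1-2-5 → obeys
(f) 3-4-5-6 → obeys
(g) 1-2-5-6 → obeys
(h) 1-3-4-6 → obeys

8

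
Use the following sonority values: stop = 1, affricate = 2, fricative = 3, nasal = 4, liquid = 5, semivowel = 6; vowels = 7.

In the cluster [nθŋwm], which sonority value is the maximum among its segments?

/n/ — nasal, sonority 4.
/θ/ — fricative, sonority 3.
/ŋ/ — nasal, sonority 4.
/w/ — semivowel, sonority 6.
/m/ — nasal, sonority 4.
The maximum is 6.

6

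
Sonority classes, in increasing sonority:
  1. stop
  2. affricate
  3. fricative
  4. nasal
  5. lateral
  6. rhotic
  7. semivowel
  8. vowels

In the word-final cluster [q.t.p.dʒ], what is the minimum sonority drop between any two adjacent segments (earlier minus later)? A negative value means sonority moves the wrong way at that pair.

-1

/q/ is a stop (sonority 1).
/t/ is a stop (sonority 1).
/p/ is a stop (sonority 1).
/dʒ/ is an affricate (sonority 2).
/q/→/t/: change +0.
/t/→/p/: change +0.
/p/→/dʒ/: change -1.
Minimum = -1.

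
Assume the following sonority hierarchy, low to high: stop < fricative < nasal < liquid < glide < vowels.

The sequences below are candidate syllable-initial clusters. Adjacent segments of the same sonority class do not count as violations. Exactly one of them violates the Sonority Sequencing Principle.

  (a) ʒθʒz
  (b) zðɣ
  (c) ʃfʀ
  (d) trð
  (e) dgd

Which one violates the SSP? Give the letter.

(a) 2-2-2-2 → obeys
(b) 2-2-2 → obeys
(c) 2-2-4 → obeys
(d) 1-4-2 → violates
(e) 1-1-1 → obeys

d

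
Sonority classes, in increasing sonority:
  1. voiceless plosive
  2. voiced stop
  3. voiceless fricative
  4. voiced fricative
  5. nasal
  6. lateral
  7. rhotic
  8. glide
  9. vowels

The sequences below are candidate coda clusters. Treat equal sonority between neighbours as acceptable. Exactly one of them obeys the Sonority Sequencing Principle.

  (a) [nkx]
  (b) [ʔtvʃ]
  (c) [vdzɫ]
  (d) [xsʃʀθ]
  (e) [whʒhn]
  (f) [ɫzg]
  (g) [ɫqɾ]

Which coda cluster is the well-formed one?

(a) sonority 5-1-3: ill-formed.
(b) sonority 1-1-4-3: ill-formed.
(c) sonority 4-2-4-6: ill-formed.
(d) sonority 3-3-3-7-3: ill-formed.
(e) sonority 8-3-4-3-5: ill-formed.
(f) sonority 6-4-2: well-formed.
(g) sonority 6-1-7: ill-formed.

f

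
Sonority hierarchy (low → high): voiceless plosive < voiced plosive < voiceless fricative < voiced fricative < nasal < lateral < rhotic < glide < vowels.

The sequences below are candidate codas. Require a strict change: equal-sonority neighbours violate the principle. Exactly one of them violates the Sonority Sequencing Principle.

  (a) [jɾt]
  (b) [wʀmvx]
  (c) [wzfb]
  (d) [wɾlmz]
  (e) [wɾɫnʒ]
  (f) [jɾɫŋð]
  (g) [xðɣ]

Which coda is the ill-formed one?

g

(a) [jɾt]: profile 8-7-1 — obeys.
(b) [wʀmvx]: profile 8-7-5-4-3 — obeys.
(c) [wzfb]: profile 8-4-3-2 — obeys.
(d) [wɾlmz]: profile 8-7-6-5-4 — obeys.
(e) [wɾɫnʒ]: profile 8-7-6-5-4 — obeys.
(f) [jɾɫŋð]: profile 8-7-6-5-4 — obeys.
(g) [xðɣ]: profile 3-4-4 — violates.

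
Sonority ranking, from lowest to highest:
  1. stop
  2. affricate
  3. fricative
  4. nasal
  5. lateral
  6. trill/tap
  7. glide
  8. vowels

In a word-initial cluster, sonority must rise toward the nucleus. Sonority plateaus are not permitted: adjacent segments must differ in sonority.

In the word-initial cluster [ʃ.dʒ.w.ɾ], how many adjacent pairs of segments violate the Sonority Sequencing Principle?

/ʃ/ is a fricative (sonority 3).
/dʒ/ is an affricate (sonority 2).
/w/ is a glide (sonority 7).
/ɾ/ is a trill/tap (sonority 6).
/ʃ/→/dʒ/: 3→2 (does not rise) — violation.
/dʒ/→/w/: 2→7 (rises) — ok.
/w/→/ɾ/: 7→6 (does not rise) — violation.

2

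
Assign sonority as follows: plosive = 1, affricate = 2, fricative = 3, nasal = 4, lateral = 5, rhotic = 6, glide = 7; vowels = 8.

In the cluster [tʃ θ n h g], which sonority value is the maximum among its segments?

/tʃ/ — affricate, sonority 2.
/θ/ — fricative, sonority 3.
/n/ — nasal, sonority 4.
/h/ — fricative, sonority 3.
/g/ — plosive, sonority 1.
The maximum is 4.

4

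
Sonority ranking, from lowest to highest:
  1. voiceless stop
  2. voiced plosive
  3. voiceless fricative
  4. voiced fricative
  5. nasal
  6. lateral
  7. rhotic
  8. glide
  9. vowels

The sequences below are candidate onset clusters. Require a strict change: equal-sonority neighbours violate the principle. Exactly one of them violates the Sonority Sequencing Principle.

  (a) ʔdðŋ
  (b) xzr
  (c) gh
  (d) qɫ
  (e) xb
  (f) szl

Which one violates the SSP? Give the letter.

(a) 1-2-4-5 → obeys
(b) 3-4-7 → obeys
(c) 2-3 → obeys
(d) 1-6 → obeys
(e) 3-2 → violates
(f) 3-4-6 → obeys

e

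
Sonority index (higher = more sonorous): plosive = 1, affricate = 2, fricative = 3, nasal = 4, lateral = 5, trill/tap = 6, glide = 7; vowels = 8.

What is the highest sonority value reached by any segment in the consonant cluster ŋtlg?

/ŋ/ — nasal, sonority 4.
/t/ — plosive, sonority 1.
/l/ — lateral, sonority 5.
/g/ — plosive, sonority 1.
The maximum is 5.

5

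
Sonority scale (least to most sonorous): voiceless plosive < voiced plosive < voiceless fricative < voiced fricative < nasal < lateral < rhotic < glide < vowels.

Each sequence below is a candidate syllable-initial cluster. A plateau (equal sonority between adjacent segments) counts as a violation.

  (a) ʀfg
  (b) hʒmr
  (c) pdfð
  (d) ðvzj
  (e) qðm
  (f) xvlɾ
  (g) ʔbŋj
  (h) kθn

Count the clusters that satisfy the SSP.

(a) 7-3-2 → violates
(b) 3-4-5-7 → obeys
(c) 1-2-3-4 → obeys
(d) 4-4-4-8 → violates
(e) 1-4-5 → obeys
(f) 3-4-6-7 → obeys
(g) 1-2-5-8 → obeys
(h) 1-3-5 → obeys

6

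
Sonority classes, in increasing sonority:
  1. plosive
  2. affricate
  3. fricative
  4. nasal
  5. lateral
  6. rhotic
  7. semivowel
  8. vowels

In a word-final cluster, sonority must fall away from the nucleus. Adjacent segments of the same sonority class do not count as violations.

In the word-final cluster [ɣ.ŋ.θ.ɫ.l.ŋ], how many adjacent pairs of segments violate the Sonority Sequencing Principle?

2

/ɣ/ — fricative, sonority 3.
/ŋ/ — nasal, sonority 4.
/θ/ — fricative, sonority 3.
/ɫ/ — lateral, sonority 5.
/l/ — lateral, sonority 5.
/ŋ/ — nasal, sonority 4.
/ɣ/→/ŋ/: 3→4 (does not fall) — violation.
/ŋ/→/θ/: 4→3 (falls) — ok.
/θ/→/ɫ/: 3→5 (does not fall) — violation.
/ɫ/→/l/: 5→5 (plateau, allowed) — ok.
/l/→/ŋ/: 5→4 (falls) — ok.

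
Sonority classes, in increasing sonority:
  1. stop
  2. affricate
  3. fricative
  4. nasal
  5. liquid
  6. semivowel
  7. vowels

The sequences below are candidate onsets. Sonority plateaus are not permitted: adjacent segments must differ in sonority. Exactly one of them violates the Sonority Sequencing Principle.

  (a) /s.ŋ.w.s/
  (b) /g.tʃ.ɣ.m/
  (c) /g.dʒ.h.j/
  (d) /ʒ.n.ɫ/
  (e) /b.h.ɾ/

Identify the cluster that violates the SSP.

a

(a) 3-4-6-3 → violates
(b) 1-2-3-4 → obeys
(c) 1-2-3-6 → obeys
(d) 3-4-5 → obeys
(e) 1-3-5 → obeys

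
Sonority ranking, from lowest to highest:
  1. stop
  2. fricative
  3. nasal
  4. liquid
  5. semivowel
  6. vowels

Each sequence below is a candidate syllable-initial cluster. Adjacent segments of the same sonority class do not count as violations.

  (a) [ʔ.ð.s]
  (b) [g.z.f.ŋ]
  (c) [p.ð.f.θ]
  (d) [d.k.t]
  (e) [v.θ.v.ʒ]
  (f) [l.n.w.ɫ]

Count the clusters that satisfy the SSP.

5

(a) sonority 1-2-2: well-formed.
(b) sonority 1-2-2-3: well-formed.
(c) sonority 1-2-2-2: well-formed.
(d) sonority 1-1-1: well-formed.
(e) sonority 2-2-2-2: well-formed.
(f) sonority 4-3-5-4: ill-formed.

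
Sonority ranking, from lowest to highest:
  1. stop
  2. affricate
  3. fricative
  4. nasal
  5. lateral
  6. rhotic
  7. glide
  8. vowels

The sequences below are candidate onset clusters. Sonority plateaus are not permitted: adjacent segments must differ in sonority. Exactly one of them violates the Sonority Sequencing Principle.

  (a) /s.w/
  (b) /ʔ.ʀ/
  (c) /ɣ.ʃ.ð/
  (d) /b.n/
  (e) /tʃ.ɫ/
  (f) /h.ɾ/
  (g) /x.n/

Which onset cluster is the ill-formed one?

c

(a) 3-7 → obeys
(b) 1-6 → obeys
(c) 3-3-3 → violates
(d) 1-4 → obeys
(e) 2-5 → obeys
(f) 3-6 → obeys
(g) 3-4 → obeys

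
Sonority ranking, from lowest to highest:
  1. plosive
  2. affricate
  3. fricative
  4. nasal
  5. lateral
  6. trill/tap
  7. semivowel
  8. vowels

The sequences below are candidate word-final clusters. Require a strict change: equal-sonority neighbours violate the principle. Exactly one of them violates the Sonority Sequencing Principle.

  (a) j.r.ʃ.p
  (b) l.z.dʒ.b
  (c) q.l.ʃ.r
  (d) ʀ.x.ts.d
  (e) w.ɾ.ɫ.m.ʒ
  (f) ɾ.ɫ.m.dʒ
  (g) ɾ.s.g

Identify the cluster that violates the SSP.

(a) j.r.ʃ.p: profile 7-6-3-1 — obeys.
(b) l.z.dʒ.b: profile 5-3-2-1 — obeys.
(c) q.l.ʃ.r: profile 1-5-3-6 — violates.
(d) ʀ.x.ts.d: profile 6-3-2-1 — obeys.
(e) w.ɾ.ɫ.m.ʒ: profile 7-6-5-4-3 — obeys.
(f) ɾ.ɫ.m.dʒ: profile 6-5-4-2 — obeys.
(g) ɾ.s.g: profile 6-3-1 — obeys.

c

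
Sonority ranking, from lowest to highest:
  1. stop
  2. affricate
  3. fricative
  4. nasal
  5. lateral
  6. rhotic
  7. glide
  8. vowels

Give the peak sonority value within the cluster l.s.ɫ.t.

/l/ is a lateral (sonority 5).
/s/ is a fricative (sonority 3).
/ɫ/ is a lateral (sonority 5).
/t/ is a stop (sonority 1).
The maximum is 5.

5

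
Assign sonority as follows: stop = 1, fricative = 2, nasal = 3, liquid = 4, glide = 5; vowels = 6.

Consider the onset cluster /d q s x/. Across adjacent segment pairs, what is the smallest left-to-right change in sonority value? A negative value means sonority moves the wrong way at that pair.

0

/d/: stop = 1.
/q/: stop = 1.
/s/: fricative = 2.
/x/: fricative = 2.
/d/→/q/: change +0.
/q/→/s/: change +1.
/s/→/x/: change +0.
Minimum = 0.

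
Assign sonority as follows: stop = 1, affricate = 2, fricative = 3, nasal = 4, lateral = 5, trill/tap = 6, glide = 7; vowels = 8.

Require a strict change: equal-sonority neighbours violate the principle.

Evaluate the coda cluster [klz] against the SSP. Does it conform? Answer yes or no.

/k/ is a stop (sonority 1).
/l/ is a lateral (sonority 5).
/z/ is a fricative (sonority 3).
The profile is 1-5-3. Between /k/ (1) and /l/ (5) sonority does not fall, so the cluster violates the SSP.

no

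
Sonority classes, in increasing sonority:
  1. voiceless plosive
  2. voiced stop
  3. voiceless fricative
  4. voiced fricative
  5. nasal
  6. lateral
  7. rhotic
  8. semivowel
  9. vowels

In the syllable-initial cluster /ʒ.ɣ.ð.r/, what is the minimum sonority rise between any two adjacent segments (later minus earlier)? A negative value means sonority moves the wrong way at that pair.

0

/ʒ/: voiced fricative = 4.
/ɣ/: voiced fricative = 4.
/ð/: voiced fricative = 4.
/r/: rhotic = 7.
/ʒ/→/ɣ/: change +0.
/ɣ/→/ð/: change +0.
/ð/→/r/: change +3.
Minimum = 0.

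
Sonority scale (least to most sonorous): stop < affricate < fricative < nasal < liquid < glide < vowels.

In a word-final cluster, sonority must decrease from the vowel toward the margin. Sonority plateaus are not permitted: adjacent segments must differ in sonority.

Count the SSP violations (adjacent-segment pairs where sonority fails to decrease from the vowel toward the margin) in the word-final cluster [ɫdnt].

/ɫ/: liquid = 5.
/d/: stop = 1.
/n/: nasal = 4.
/t/: stop = 1.
/ɫ/→/d/: 5→1 (falls) — ok.
/d/→/n/: 1→4 (does not fall) — violation.
/n/→/t/: 4→1 (falls) — ok.

1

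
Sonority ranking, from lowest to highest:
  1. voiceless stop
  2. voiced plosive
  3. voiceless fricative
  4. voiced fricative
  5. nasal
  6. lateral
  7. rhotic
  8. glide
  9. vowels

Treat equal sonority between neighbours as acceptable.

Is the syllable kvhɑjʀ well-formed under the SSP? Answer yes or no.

Onset: /k/ is a voiceless stop (sonority 1), /v/ is a voiced fricative (sonority 4), /h/ is a voiceless fricative (sonority 3); then the nucleus /ɑ/ (sonority 9).
Onset profile 1-4-3-9 — does not rise throughout.
Coda: /j/ is a glide (sonority 8), /ʀ/ is a rhotic (sonority 7).
Coda profile 9-8-7 — falls from the nucleus.

no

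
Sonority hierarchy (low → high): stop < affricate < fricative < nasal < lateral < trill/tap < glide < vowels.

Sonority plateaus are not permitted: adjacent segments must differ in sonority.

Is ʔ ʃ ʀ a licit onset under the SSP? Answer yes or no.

yes

/ʔ/: stop = 1.
/ʃ/: fricative = 3.
/ʀ/: trill/tap = 6.
The profile 1-3-6 strictly rises, so the onset satisfies the SSP.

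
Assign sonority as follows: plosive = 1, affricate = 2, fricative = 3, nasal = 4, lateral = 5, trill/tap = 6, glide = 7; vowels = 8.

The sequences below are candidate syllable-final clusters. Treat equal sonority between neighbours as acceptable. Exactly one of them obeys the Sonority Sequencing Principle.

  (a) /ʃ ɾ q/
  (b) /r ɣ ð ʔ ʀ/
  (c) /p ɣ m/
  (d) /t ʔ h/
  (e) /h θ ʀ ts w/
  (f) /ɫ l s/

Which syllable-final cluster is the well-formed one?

f

(a) 3-6-1 → violates
(b) 6-3-3-1-6 → violates
(c) 1-3-4 → violates
(d) 1-1-3 → violates
(e) 3-3-6-2-7 → violates
(f) 5-5-3 → obeys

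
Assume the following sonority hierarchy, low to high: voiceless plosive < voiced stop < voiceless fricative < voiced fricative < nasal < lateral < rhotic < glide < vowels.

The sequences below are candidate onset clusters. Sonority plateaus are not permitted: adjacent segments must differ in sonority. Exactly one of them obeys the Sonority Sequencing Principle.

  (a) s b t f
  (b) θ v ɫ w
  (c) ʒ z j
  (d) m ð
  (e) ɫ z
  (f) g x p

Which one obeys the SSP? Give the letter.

(a) sonority 3-2-1-3: ill-formed.
(b) sonority 3-4-6-8: well-formed.
(c) sonority 4-4-8: ill-formed.
(d) sonority 5-4: ill-formed.
(e) sonority 6-4: ill-formed.
(f) sonority 2-3-1: ill-formed.

b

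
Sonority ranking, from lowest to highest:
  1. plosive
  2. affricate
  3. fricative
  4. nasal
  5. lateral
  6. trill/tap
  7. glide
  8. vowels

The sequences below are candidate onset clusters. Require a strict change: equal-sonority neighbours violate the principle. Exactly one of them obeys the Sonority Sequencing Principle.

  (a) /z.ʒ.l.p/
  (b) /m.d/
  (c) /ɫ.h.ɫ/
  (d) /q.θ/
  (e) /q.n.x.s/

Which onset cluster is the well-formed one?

d

(a) sonority 3-3-5-1: ill-formed.
(b) sonority 4-1: ill-formed.
(c) sonority 5-3-5: ill-formed.
(d) sonority 1-3: well-formed.
(e) sonority 1-4-3-3: ill-formed.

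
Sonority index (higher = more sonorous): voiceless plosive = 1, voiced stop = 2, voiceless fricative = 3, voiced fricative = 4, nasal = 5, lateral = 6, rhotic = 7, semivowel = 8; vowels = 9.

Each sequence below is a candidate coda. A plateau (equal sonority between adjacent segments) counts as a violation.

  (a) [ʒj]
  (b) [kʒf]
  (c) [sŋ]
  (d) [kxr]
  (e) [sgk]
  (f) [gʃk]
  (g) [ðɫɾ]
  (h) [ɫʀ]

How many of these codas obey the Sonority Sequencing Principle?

1

(a) sonority 4-8: ill-formed.
(b) sonority 1-4-3: ill-formed.
(c) sonority 3-5: ill-formed.
(d) sonority 1-3-7: ill-formed.
(e) sonority 3-2-1: well-formed.
(f) sonority 2-3-1: ill-formed.
(g) sonority 4-6-7: ill-formed.
(h) sonority 6-7: ill-formed.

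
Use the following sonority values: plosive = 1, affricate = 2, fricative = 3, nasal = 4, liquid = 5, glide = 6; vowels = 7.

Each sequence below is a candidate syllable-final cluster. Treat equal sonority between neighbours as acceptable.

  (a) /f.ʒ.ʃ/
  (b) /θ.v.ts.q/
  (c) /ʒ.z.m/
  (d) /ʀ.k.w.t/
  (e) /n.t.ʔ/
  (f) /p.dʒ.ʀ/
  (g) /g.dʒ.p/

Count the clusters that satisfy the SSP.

3

(a) sonority 3-3-3: well-formed.
(b) sonority 3-3-2-1: well-formed.
(c) sonority 3-3-4: ill-formed.
(d) sonority 5-1-6-1: ill-formed.
(e) sonority 4-1-1: well-formed.
(f) sonority 1-2-5: ill-formed.
(g) sonority 1-2-1: ill-formed.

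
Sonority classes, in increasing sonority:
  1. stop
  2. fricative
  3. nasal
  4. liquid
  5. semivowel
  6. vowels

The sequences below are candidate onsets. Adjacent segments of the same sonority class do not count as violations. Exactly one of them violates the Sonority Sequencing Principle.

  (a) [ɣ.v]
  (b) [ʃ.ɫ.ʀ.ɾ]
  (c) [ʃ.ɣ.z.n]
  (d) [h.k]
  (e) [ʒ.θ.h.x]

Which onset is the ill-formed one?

d

(a) 2-2 → obeys
(b) 2-4-4-4 → obeys
(c) 2-2-2-3 → obeys
(d) 2-1 → violates
(e) 2-2-2-2 → obeys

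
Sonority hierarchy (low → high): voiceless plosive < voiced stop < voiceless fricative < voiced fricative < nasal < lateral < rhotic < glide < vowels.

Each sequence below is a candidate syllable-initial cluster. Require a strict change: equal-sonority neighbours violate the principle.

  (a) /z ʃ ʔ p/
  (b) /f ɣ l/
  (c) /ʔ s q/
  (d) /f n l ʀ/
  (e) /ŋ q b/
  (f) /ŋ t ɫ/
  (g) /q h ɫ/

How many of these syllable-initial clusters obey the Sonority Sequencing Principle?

(a) 4-3-1-1 → violates
(b) 3-4-6 → obeys
(c) 1-3-1 → violates
(d) 3-5-6-7 → obeys
(e) 5-1-2 → violates
(f) 5-1-6 → violates
(g) 1-3-6 → obeys

3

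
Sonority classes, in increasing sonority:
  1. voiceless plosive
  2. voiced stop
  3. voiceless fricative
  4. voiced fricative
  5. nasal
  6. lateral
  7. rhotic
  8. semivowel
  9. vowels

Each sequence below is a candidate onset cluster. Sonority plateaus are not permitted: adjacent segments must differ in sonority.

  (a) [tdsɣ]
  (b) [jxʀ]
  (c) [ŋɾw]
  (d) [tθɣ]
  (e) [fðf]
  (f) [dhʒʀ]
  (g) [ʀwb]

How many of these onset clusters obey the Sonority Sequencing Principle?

(a) 1-2-3-4 → obeys
(b) 8-3-7 → violates
(c) 5-7-8 → obeys
(d) 1-3-4 → obeys
(e) 3-4-3 → violates
(f) 2-3-4-7 → obeys
(g) 7-8-2 → violates

4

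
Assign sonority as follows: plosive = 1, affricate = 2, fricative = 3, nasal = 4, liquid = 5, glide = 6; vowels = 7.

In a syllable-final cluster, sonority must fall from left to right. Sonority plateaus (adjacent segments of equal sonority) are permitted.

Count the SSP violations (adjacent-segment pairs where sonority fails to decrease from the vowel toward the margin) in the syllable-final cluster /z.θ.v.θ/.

/z/ — fricative, sonority 3.
/θ/ — fricative, sonority 3.
/v/ — fricative, sonority 3.
/θ/ — fricative, sonority 3.
/z/→/θ/: 3→3 (plateau, allowed) — ok.
/θ/→/v/: 3→3 (plateau, allowed) — ok.
/v/→/θ/: 3→3 (plateau, allowed) — ok.

0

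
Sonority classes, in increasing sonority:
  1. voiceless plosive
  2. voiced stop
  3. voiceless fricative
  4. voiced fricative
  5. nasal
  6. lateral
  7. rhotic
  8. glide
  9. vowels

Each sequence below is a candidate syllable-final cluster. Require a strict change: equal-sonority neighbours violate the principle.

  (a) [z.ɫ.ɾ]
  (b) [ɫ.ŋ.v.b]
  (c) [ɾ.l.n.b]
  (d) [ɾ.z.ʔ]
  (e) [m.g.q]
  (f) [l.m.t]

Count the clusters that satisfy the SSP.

(a) [z.ɫ.ɾ]: profile 4-6-7 — violates.
(b) [ɫ.ŋ.v.b]: profile 6-5-4-2 — obeys.
(c) [ɾ.l.n.b]: profile 7-6-5-2 — obeys.
(d) [ɾ.z.ʔ]: profile 7-4-1 — obeys.
(e) [m.g.q]: profile 5-2-1 — obeys.
(f) [l.m.t]: profile 6-5-1 — obeys.

5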